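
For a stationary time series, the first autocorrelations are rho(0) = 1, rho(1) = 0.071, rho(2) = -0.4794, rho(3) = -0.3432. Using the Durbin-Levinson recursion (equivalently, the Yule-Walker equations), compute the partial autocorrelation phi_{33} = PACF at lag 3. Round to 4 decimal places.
\phi_{33} = -0.3399

The PACF at lag k is phi_{kk}, the last component of the solution
to the Yule-Walker system G_k phi = r_k where
  (G_k)_{ij} = rho(|i - j|), (r_k)_i = rho(i), i,j = 1..k.
Equivalently, Durbin-Levinson gives phi_{kk} iteratively:
  phi_{11} = rho(1)
  phi_{kk} = [rho(k) - sum_{j=1..k-1} phi_{k-1,j} rho(k-j)]
            / [1 - sum_{j=1..k-1} phi_{k-1,j} rho(j)],
  phi_{k,j} = phi_{k-1,j} - phi_{kk} phi_{k-1,k-j},  j = 1..k-1.
Step k = 1:
  phi_11 = rho(1) = 0.071.
Step k = 2:
  phi_22 = [rho(2) - phi_11 rho(1)] / [1 - phi_11 rho(1)] = [-0.4794 - (0.071)(0.071)] / [1 - (0.071)(0.071)]
         = -0.484441 / 0.994959 = -0.486895.
  Update: phi_21 = phi_11 - phi_22 phi_11 = 0.071 - (-0.486895)(0.071) = 0.10557.
Step k = 3:
  phi_33 = [rho(3) - phi_21 rho(2) - phi_22 rho(1)] / [1 - phi_21 rho(1) - phi_22 rho(2)]
    numerator   = -0.3432 - (0.10557)(-0.4794) - (-0.486895)(0.071) = -0.25802037
    denominator = 1 - (0.10557)(0.071) - (-0.486895)(-0.4794) = 0.75908689
  phi_33 = -0.25802037 / 0.75908689 = -0.3399.
Therefore phi_{33} = -0.3399.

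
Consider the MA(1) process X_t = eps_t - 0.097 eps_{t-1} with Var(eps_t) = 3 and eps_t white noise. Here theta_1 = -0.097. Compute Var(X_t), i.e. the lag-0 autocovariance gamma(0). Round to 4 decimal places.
\gamma(0) = 3.0282

For an MA(q) process X_t = eps_t + sum_i theta_i eps_{t-i} with
Var(eps_t) = sigma^2, the variance is
  gamma(0) = sigma^2 * (1 + sum_i theta_i^2).
  sum_i theta_i^2 = (-0.097)^2 = 0.009409.
  gamma(0) = 3 * (1 + 0.009409) = 3 * 1.009409 = 3.028227, which rounds to 3.0282.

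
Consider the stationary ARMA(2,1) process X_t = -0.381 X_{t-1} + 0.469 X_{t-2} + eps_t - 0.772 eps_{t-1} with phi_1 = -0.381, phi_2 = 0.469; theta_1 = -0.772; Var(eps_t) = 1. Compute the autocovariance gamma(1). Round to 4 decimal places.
\gamma(1) = -6.5801

Multiply the model equation by X_{t-k} and take expectations. With theta_0 = psi_0 = 1 and psi_j the MA(infinity) weights, this gives
  gamma(k) - sum_i phi_i gamma(k-i) = c_k,
  c_k = sigma^2 * sum_{j=k..q} theta_j psi_{j-k}   (c_k = 0 for k > q),
using gamma(-m) = gamma(m).
psi-weights needed (psi_j = theta_j + sum_i phi_i psi_{j-i}):
  psi_1 = theta_1 + phi_1 = -0.772 + (-0.381) = -1.153
Right-hand sides:
  c_0 = sigma^2 (1 + theta_1 psi_1) = 1 * (1 + (-0.772)(-1.153)) = 1 * 1.890116 = 1.890116
  c_1 = sigma^2 theta_1 = 1 * (-0.772) = -0.772
  c_2 = 0
Equations for k = 0, 1, 2 (AR order 2, c_2 = 0):
  (E0) gamma(0) = phi_1 gamma(1) + phi_2 gamma(2) + c_0
  (E1) gamma(1) = phi_1 gamma(0) + phi_2 gamma(1) + c_1
  (E2) gamma(2) = phi_1 gamma(1) + phi_2 gamma(0)
From (E1): gamma(1) = A gamma(0) + B with
  A = phi_1 / (1 - phi_2) = -0.381 / 0.531 = -0.717514,   B = c_1 / (1 - phi_2) = -0.772 / 0.531 = -1.453861.
Insert (E2) into (E0): gamma(0) (1 - phi_2^2) = phi_1 (1 + phi_2) gamma(1) + c_0.
  phi_1 (1 + phi_2) = (-0.381)(1.469) = -0.559689,   1 - phi_2^2 = 0.780039.
Replace gamma(1) by A gamma(0) + B and collect gamma(0):
  gamma(0) [0.780039 - (-0.559689)(-0.717514)] = (-0.559689)(-1.453861) + 1.890116
  gamma(0) * 0.378454 = 2.703826
  gamma(0) = 2.703826 / 0.378454 = 7.144393.
  gamma(1) = A gamma(0) + B = (-0.717514)(7.144393) + (-1.453861) = -6.580064.
Therefore gamma(1) = -6.5801 (to 4 decimal places).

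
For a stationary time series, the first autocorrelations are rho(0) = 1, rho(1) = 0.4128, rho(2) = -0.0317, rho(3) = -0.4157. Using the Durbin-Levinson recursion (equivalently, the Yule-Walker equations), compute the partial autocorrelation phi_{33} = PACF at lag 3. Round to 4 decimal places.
\phi_{33} = -0.3830

The PACF at lag k is phi_{kk}, the last component of the solution
to the Yule-Walker system G_k phi = r_k where
  (G_k)_{ij} = rho(|i - j|), (r_k)_i = rho(i), i,j = 1..k.
Equivalently, Durbin-Levinson gives phi_{kk} iteratively:
  phi_{11} = rho(1)
  phi_{kk} = [rho(k) - sum_{j=1..k-1} phi_{k-1,j} rho(k-j)]
            / [1 - sum_{j=1..k-1} phi_{k-1,j} rho(j)],
  phi_{k,j} = phi_{k-1,j} - phi_{kk} phi_{k-1,k-j},  j = 1..k-1.
Step k = 1:
  phi_11 = rho(1) = 0.4128.
Step k = 2:
  phi_22 = [rho(2) - phi_11 rho(1)] / [1 - phi_11 rho(1)] = [-0.0317 - (0.4128)(0.4128)] / [1 - (0.4128)(0.4128)]
         = -0.20210384 / 0.82959616 = -0.243617.
  Update: phi_21 = phi_11 - phi_22 phi_11 = 0.4128 - (-0.243617)(0.4128) = 0.513365.
Step k = 3:
  phi_33 = [rho(3) - phi_21 rho(2) - phi_22 rho(1)] / [1 - phi_21 rho(1) - phi_22 rho(2)]
    numerator   = -0.4157 - (0.513365)(-0.0317) - (-0.243617)(0.4128) = -0.29886117
    denominator = 1 - (0.513365)(0.4128) - (-0.243617)(-0.0317) = 0.7803602
  phi_33 = -0.29886117 / 0.7803602 = -0.383.
Therefore phi_{33} = -0.3830.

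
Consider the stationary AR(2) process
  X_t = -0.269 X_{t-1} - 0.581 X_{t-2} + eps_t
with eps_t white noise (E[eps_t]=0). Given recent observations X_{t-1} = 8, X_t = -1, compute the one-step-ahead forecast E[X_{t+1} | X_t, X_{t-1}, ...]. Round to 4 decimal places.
E[X_{t+1} \mid \mathcal F_t] = -4.3790

For an AR(p) model X_t = c + sum_i phi_i X_{t-i} + eps_t, the
one-step-ahead conditional mean is
  E[X_{t+1} | X_t, ...] = c + sum_i phi_i X_{t+1-i}.
Substitute known values:
  E[X_{t+1} | ...] = (-0.269) * (-1) + (-0.581) * (8)
                   = -4.3790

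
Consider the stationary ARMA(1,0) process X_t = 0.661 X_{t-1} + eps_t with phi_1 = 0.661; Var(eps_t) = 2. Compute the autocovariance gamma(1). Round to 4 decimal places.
\gamma(1) = 2.3478

Multiply the model equation by X_{t-k} and take expectations. With theta_0 = psi_0 = 1 and psi_j the MA(infinity) weights, this gives
  gamma(k) - sum_i phi_i gamma(k-i) = c_k,
  c_k = sigma^2 * sum_{j=k..q} theta_j psi_{j-k}   (c_k = 0 for k > q),
using gamma(-m) = gamma(m).
Pure AR (q = 0): c_0 = sigma^2 = 2, c_k = 0 for k >= 1.
Equations for k = 0 and k = 1 (AR order 1):
  gamma(0) = phi_1 gamma(1) + c_0
  gamma(1) = phi_1 gamma(0) + c_1
Substituting the second into the first: gamma(0) (1 - phi_1^2) = c_0 + phi_1 c_1, so
  gamma(0) = c_0 / (1 - phi_1^2) = 2 / (1 - (0.661)^2) = 2 / 0.563079 = 3.551899.
  gamma(1) = phi_1 gamma(0) = (0.661)(3.551899) = 2.347806.
Therefore gamma(1) = 2.3478 (to 4 decimal places).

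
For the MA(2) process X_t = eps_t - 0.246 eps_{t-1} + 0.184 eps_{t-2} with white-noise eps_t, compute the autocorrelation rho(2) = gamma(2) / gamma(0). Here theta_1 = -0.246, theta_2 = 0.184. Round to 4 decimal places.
\rho(2) = 0.1681

For an MA(q) process with theta_0 = 1, the autocovariance is
  gamma(k) = sigma^2 * sum_{i=0..q-k} theta_i * theta_{i+k},
and rho(k) = gamma(k) / gamma(0). Sigma^2 cancels.
  numerator   = (1)*(0.184) = 0.184.
  denominator = (1)^2 + (-0.246)^2 + (0.184)^2 = 1.094372.
  rho(2) = 0.184 / 1.094372 = 0.1681.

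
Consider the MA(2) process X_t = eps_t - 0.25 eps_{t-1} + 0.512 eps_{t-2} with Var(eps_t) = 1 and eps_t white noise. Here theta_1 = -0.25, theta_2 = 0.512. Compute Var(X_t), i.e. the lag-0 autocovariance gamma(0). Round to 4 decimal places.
\gamma(0) = 1.3246

For an MA(q) process X_t = eps_t + sum_i theta_i eps_{t-i} with
Var(eps_t) = sigma^2, the variance is
  gamma(0) = sigma^2 * (1 + sum_i theta_i^2).
  sum_i theta_i^2 = (-0.25)^2 + (0.512)^2 = 0.0625 + 0.262144 = 0.324644.
  gamma(0) = 1 * (1 + 0.324644) = 1 * 1.324644 = 1.324644, which rounds to 1.3246.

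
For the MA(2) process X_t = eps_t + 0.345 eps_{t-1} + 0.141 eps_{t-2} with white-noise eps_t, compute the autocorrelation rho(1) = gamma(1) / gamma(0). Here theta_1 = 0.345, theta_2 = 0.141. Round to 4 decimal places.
\rho(1) = 0.3456

For an MA(q) process with theta_0 = 1, the autocovariance is
  gamma(k) = sigma^2 * sum_{i=0..q-k} theta_i * theta_{i+k},
and rho(k) = gamma(k) / gamma(0). Sigma^2 cancels.
  numerator   = (1)*(0.345) + (0.345)*(0.141) = 0.393645.
  denominator = (1)^2 + (0.345)^2 + (0.141)^2 = 1.138906.
  rho(1) = 0.393645 / 1.138906 = 0.3456.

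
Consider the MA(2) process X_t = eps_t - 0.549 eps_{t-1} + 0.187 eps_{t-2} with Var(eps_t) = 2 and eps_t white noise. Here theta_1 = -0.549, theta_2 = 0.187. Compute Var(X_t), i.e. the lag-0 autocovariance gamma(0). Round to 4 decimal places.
\gamma(0) = 2.6727

For an MA(q) process X_t = eps_t + sum_i theta_i eps_{t-i} with
Var(eps_t) = sigma^2, the variance is
  gamma(0) = sigma^2 * (1 + sum_i theta_i^2).
  sum_i theta_i^2 = (-0.549)^2 + (0.187)^2 = 0.301401 + 0.034969 = 0.33637.
  gamma(0) = 2 * (1 + 0.33637) = 2 * 1.33637 = 2.67274, which rounds to 2.6727.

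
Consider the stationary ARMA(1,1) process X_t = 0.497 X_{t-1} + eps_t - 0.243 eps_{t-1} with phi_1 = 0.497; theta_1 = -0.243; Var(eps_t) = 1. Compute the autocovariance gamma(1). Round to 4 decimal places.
\gamma(1) = 0.2966

Multiply the model equation by X_{t-k} and take expectations. With theta_0 = psi_0 = 1 and psi_j the MA(infinity) weights, this gives
  gamma(k) - sum_i phi_i gamma(k-i) = c_k,
  c_k = sigma^2 * sum_{j=k..q} theta_j psi_{j-k}   (c_k = 0 for k > q),
using gamma(-m) = gamma(m).
psi-weights needed (psi_j = theta_j + sum_i phi_i psi_{j-i}):
  psi_1 = theta_1 + phi_1 = -0.243 + (0.497) = 0.254
Right-hand sides:
  c_0 = sigma^2 (1 + theta_1 psi_1) = 1 * (1 + (-0.243)(0.254)) = 1 * 0.938278 = 0.938278
  c_1 = sigma^2 theta_1 = 1 * (-0.243) = -0.243
  c_2 = 0
Equations for k = 0 and k = 1 (AR order 1):
  gamma(0) = phi_1 gamma(1) + c_0
  gamma(1) = phi_1 gamma(0) + c_1
Substituting the second into the first: gamma(0) (1 - phi_1^2) = c_0 + phi_1 c_1, so
  gamma(0) = (c_0 + phi_1 c_1) / (1 - phi_1^2) = (0.938278 + (0.497)(-0.243)) / (1 - (0.497)^2) = 0.817507 / 0.752991 = 1.08568.
  gamma(1) = phi_1 gamma(0) + c_1 = (0.497)(1.08568) + (-0.243) = 0.296583.
Therefore gamma(1) = 0.2966 (to 4 decimal places).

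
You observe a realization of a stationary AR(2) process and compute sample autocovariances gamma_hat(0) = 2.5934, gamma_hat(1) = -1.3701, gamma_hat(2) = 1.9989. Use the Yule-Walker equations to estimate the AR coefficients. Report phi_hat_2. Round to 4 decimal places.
\hat\phi_{2} = 0.6820

The Yule-Walker equations for an AR(p) process read, in matrix form,
  Gamma_p phi = r_p,   with   (Gamma_p)_{ij} = gamma(|i - j|),
                       (r_p)_i = gamma(i),   i,j = 1..p.
Substitute the sample gammas (Toeplitz matrix and right-hand side of size 2):
  Gamma_p = [[2.5934, -1.3701], [-1.3701, 2.5934]]
  r_p     = [-1.3701, 1.9989]
Written out:
  2.5934 phi_1 - 1.3701 phi_2 = -1.3701
  -1.3701 phi_1 + 2.5934 phi_2 = 1.9989
Solve by Cramer's rule:
  det = gamma(0)^2 - gamma(1)^2 = (2.5934)^2 - (-1.3701)^2 = 6.72572356 - 1.87717401 = 4.84854955
  phi_hat_1 = [gamma(1) gamma(0) - gamma(1) gamma(2)] / det = [(-1.3701)(2.5934) - (-1.3701)(1.9989)] / 4.84854955 = -0.81452445 / 4.84854955 = -0.168
  phi_hat_2 = [gamma(0) gamma(2) - gamma(1)^2] / det = [(2.5934)(1.9989) - (-1.3701)^2] / 4.84854955 = 3.30677325 / 4.84854955 = 0.682
So phi_hat = [-0.1680, 0.6820].
Therefore phi_hat_2 = 0.6820.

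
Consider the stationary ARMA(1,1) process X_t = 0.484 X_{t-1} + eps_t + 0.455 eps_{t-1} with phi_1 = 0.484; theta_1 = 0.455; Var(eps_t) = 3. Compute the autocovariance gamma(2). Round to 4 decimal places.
\gamma(2) = 2.1726

Multiply the model equation by X_{t-k} and take expectations. With theta_0 = psi_0 = 1 and psi_j the MA(infinity) weights, this gives
  gamma(k) - sum_i phi_i gamma(k-i) = c_k,
  c_k = sigma^2 * sum_{j=k..q} theta_j psi_{j-k}   (c_k = 0 for k > q),
using gamma(-m) = gamma(m).
psi-weights needed (psi_j = theta_j + sum_i phi_i psi_{j-i}):
  psi_1 = theta_1 + phi_1 = 0.455 + (0.484) = 0.939
Right-hand sides:
  c_0 = sigma^2 (1 + theta_1 psi_1) = 3 * (1 + (0.455)(0.939)) = 3 * 1.427245 = 4.281735
  c_1 = sigma^2 theta_1 = 3 * (0.455) = 1.365
  c_2 = 0
Equations for k = 0 and k = 1 (AR order 1):
  gamma(0) = phi_1 gamma(1) + c_0
  gamma(1) = phi_1 gamma(0) + c_1
Substituting the second into the first: gamma(0) (1 - phi_1^2) = c_0 + phi_1 c_1, so
  gamma(0) = (c_0 + phi_1 c_1) / (1 - phi_1^2) = (4.281735 + (0.484)(1.365)) / (1 - (0.484)^2) = 4.942395 / 0.765744 = 6.45437.
  gamma(1) = phi_1 gamma(0) + c_1 = (0.484)(6.45437) + (1.365) = 4.488915.
For k = 2 (> q): gamma(2) = phi_1 gamma(1) = (0.484)(4.488915) = 2.172635.
Therefore gamma(2) = 2.1726 (to 4 decimal places).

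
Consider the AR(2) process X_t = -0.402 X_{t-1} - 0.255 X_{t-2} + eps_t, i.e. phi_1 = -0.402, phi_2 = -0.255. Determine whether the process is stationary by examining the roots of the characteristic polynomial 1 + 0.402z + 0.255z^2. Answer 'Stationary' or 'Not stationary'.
\text{Stationary}

The AR(p) characteristic polynomial is P(z) = 1 + 0.402z + 0.255z^2.
Stationarity requires all roots to lie outside the unit circle, i.e. |z| > 1 for every root.
Set 1 + (0.402) z + (0.255) z^2 = 0, i.e. a z^2 + b z + c = 0 with a = 0.255, b = 0.402, c = 1.
Discriminant D = b^2 - 4ac = (0.402)^2 - 4*(0.255)*1 = 0.161604 - (1.02) = -0.858396.
D < 0, so the roots are the complex-conjugate pair z = (-b +/- i sqrt(-D)) / (2a) = -0.7882 +/- 1.8167i.
For a conjugate pair |z|^2 = z * conj(z) = (product of roots) = c/a = 1/(0.255) = 3.921569, so |z| = sqrt(3.921569) = 1.9803 for both roots.
Moduli of all roots: 1.9803, 1.9803.
All moduli strictly greater than 1? Yes.
Verdict: Stationary.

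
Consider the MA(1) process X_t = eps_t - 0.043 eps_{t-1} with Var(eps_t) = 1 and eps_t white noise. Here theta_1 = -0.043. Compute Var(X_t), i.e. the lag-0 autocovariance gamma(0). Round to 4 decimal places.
\gamma(0) = 1.0018

For an MA(q) process X_t = eps_t + sum_i theta_i eps_{t-i} with
Var(eps_t) = sigma^2, the variance is
  gamma(0) = sigma^2 * (1 + sum_i theta_i^2).
  sum_i theta_i^2 = (-0.043)^2 = 0.001849.
  gamma(0) = 1 * (1 + 0.001849) = 1 * 1.001849 = 1.001849, which rounds to 1.0018.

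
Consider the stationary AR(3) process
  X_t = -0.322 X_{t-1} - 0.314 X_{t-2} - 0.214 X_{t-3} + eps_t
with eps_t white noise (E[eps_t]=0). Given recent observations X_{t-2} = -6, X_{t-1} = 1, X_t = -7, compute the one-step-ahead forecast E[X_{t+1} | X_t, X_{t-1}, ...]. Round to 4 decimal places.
E[X_{t+1} \mid \mathcal F_t] = 3.2240

For an AR(p) model X_t = c + sum_i phi_i X_{t-i} + eps_t, the
one-step-ahead conditional mean is
  E[X_{t+1} | X_t, ...] = c + sum_i phi_i X_{t+1-i}.
Substitute known values:
  E[X_{t+1} | ...] = (-0.322) * (-7) + (-0.314) * (1) + (-0.214) * (-6)
                   = 3.2240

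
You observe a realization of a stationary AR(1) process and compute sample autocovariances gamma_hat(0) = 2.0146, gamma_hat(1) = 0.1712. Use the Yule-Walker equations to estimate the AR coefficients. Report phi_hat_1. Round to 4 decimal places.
\hat\phi_{1} = 0.0850

The Yule-Walker equations for an AR(p) process read, in matrix form,
  Gamma_p phi = r_p,   with   (Gamma_p)_{ij} = gamma(|i - j|),
                       (r_p)_i = gamma(i),   i,j = 1..p.
Substitute the sample gammas (Toeplitz matrix and right-hand side of size 1):
  Gamma_p = [[2.0146]]
  r_p     = [0.1712]
With p = 1 this is the single equation gamma(0) phi_1 = gamma(1):
  phi_hat_1 = gamma(1) / gamma(0) = 0.1712 / 2.0146 = 0.0850.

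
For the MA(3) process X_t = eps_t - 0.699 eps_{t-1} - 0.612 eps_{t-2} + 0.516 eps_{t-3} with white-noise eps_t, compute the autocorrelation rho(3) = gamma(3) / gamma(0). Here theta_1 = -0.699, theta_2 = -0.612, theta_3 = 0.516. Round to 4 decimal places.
\rho(3) = 0.2423

For an MA(q) process with theta_0 = 1, the autocovariance is
  gamma(k) = sigma^2 * sum_{i=0..q-k} theta_i * theta_{i+k},
and rho(k) = gamma(k) / gamma(0). Sigma^2 cancels.
  numerator   = (1)*(0.516) = 0.516.
  denominator = (1)^2 + (-0.699)^2 + (-0.612)^2 + (0.516)^2 = 2.129401.
  rho(3) = 0.516 / 2.129401 = 0.2423.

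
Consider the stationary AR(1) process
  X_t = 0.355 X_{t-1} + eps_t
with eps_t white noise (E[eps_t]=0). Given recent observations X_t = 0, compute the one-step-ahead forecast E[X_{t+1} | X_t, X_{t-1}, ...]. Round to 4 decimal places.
E[X_{t+1} \mid \mathcal F_t] = 0.0000

For an AR(p) model X_t = c + sum_i phi_i X_{t-i} + eps_t, the
one-step-ahead conditional mean is
  E[X_{t+1} | X_t, ...] = c + sum_i phi_i X_{t+1-i}.
Substitute known values:
  E[X_{t+1} | ...] = (0.355) * (0)
                   = 0.0000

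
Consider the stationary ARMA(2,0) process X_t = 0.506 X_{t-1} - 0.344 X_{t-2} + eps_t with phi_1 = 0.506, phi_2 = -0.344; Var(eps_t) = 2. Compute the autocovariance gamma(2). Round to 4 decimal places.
\gamma(2) = -0.4057

Multiply the model equation by X_{t-k} and take expectations. With theta_0 = psi_0 = 1 and psi_j the MA(infinity) weights, this gives
  gamma(k) - sum_i phi_i gamma(k-i) = c_k,
  c_k = sigma^2 * sum_{j=k..q} theta_j psi_{j-k}   (c_k = 0 for k > q),
using gamma(-m) = gamma(m).
Pure AR (q = 0): c_0 = sigma^2 = 2, c_k = 0 for k >= 1.
Equations for k = 0, 1, 2 (AR order 2, c_2 = 0):
  (E0) gamma(0) = phi_1 gamma(1) + phi_2 gamma(2) + c_0
  (E1) gamma(1) = phi_1 gamma(0) + phi_2 gamma(1) + c_1
  (E2) gamma(2) = phi_1 gamma(1) + phi_2 gamma(0)
From (E1): gamma(1) = A gamma(0) + B with
  A = phi_1 / (1 - phi_2) = 0.506 / 1.344 = 0.376488,   B = c_1 / (1 - phi_2) = 0 / 1.344 = 0.
Insert (E2) into (E0): gamma(0) (1 - phi_2^2) = phi_1 (1 + phi_2) gamma(1) + c_0.
  phi_1 (1 + phi_2) = (0.506)(0.656) = 0.331936,   1 - phi_2^2 = 0.881664.
Replace gamma(1) by A gamma(0) + B and collect gamma(0):
  gamma(0) [0.881664 - (0.331936)(0.376488)] = c_0 = 2
  gamma(0) * 0.756694 = 2
  gamma(0) = 2 / 0.756694 = 2.643076.
  gamma(1) = A gamma(0) = (0.376488)(2.643076) = 0.995087.
  gamma(2) = phi_1 gamma(1) + phi_2 gamma(0) = (0.506)(0.995087) + (-0.344)(2.643076) = -0.405704.
Therefore gamma(2) = -0.4057 (to 4 decimal places).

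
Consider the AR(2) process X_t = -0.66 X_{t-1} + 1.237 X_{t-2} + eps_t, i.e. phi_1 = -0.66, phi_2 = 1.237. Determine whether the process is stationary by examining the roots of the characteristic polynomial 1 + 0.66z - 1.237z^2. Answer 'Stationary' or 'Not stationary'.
\text{Not stationary}

The AR(p) characteristic polynomial is P(z) = 1 + 0.66z - 1.237z^2.
Stationarity requires all roots to lie outside the unit circle, i.e. |z| > 1 for every root.
Set 1 + (0.66) z + (-1.237) z^2 = 0, i.e. a z^2 + b z + c = 0 with a = -1.237, b = 0.66, c = 1.
Discriminant D = b^2 - 4ac = (0.66)^2 - 4*(-1.237)*1 = 0.4356 - (-4.948) = 5.3836.
D >= 0, so the roots are real: z = (-b +/- sqrt(D)) / (2a) = (-0.66 +/- 2.320259) / (-2.474).
  z_1 = (-0.66 + 2.320259) / (-2.474) = -0.6711,   |z_1| = 0.6711.
  z_2 = (-0.66 - 2.320259) / (-2.474) = 1.2046,   |z_2| = 1.2046.
Moduli of all roots: 0.6711, 1.2046.
All moduli strictly greater than 1? No.
Verdict: Not stationary.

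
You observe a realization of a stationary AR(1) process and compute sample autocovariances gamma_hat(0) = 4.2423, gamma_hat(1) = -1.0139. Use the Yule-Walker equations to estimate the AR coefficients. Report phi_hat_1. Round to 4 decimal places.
\hat\phi_{1} = -0.2390

The Yule-Walker equations for an AR(p) process read, in matrix form,
  Gamma_p phi = r_p,   with   (Gamma_p)_{ij} = gamma(|i - j|),
                       (r_p)_i = gamma(i),   i,j = 1..p.
Substitute the sample gammas (Toeplitz matrix and right-hand side of size 1):
  Gamma_p = [[4.2423]]
  r_p     = [-1.0139]
With p = 1 this is the single equation gamma(0) phi_1 = gamma(1):
  phi_hat_1 = gamma(1) / gamma(0) = -1.0139 / 4.2423 = -0.2390.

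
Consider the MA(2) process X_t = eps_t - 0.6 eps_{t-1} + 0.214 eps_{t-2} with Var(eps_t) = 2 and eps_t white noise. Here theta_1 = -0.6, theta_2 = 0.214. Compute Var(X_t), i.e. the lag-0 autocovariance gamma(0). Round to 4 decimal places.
\gamma(0) = 2.8116

For an MA(q) process X_t = eps_t + sum_i theta_i eps_{t-i} with
Var(eps_t) = sigma^2, the variance is
  gamma(0) = sigma^2 * (1 + sum_i theta_i^2).
  sum_i theta_i^2 = (-0.6)^2 + (0.214)^2 = 0.36 + 0.045796 = 0.405796.
  gamma(0) = 2 * (1 + 0.405796) = 2 * 1.405796 = 2.811592, which rounds to 2.8116.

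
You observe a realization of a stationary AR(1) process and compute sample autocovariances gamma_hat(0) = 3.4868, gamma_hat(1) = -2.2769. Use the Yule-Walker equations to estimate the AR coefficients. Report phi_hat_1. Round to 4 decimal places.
\hat\phi_{1} = -0.6530

The Yule-Walker equations for an AR(p) process read, in matrix form,
  Gamma_p phi = r_p,   with   (Gamma_p)_{ij} = gamma(|i - j|),
                       (r_p)_i = gamma(i),   i,j = 1..p.
Substitute the sample gammas (Toeplitz matrix and right-hand side of size 1):
  Gamma_p = [[3.4868]]
  r_p     = [-2.2769]
With p = 1 this is the single equation gamma(0) phi_1 = gamma(1):
  phi_hat_1 = gamma(1) / gamma(0) = -2.2769 / 3.4868 = -0.6530.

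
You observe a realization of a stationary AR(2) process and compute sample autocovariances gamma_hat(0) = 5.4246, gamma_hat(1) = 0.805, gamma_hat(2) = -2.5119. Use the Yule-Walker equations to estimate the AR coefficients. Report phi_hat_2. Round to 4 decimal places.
\hat\phi_{2} = -0.4960

The Yule-Walker equations for an AR(p) process read, in matrix form,
  Gamma_p phi = r_p,   with   (Gamma_p)_{ij} = gamma(|i - j|),
                       (r_p)_i = gamma(i),   i,j = 1..p.
Substitute the sample gammas (Toeplitz matrix and right-hand side of size 2):
  Gamma_p = [[5.4246, 0.805], [0.805, 5.4246]]
  r_p     = [0.805, -2.5119]
Written out:
  5.4246 phi_1 + 0.805 phi_2 = 0.805
  0.805 phi_1 + 5.4246 phi_2 = -2.5119
Solve by Cramer's rule:
  det = gamma(0)^2 - gamma(1)^2 = (5.4246)^2 - (0.805)^2 = 29.42628516 - 0.648025 = 28.77826016
  phi_hat_1 = [gamma(1) gamma(0) - gamma(1) gamma(2)] / det = [(0.805)(5.4246) - (0.805)(-2.5119)] / 28.77826016 = 6.3888825 / 28.77826016 = 0.222
  phi_hat_2 = [gamma(0) gamma(2) - gamma(1)^2] / det = [(5.4246)(-2.5119) - (0.805)^2] / 28.77826016 = -14.27407774 / 28.77826016 = -0.496
So phi_hat = [0.2220, -0.4960].
Therefore phi_hat_2 = -0.4960.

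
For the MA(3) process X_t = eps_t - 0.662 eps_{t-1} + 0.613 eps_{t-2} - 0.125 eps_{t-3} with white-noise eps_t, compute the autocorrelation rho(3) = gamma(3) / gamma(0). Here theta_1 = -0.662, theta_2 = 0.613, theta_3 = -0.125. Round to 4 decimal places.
\rho(3) = -0.0683

For an MA(q) process with theta_0 = 1, the autocovariance is
  gamma(k) = sigma^2 * sum_{i=0..q-k} theta_i * theta_{i+k},
and rho(k) = gamma(k) / gamma(0). Sigma^2 cancels.
  numerator   = (1)*(-0.125) = -0.125.
  denominator = (1)^2 + (-0.662)^2 + (0.613)^2 + (-0.125)^2 = 1.829638.
  rho(3) = -0.125 / 1.829638 = -0.0683.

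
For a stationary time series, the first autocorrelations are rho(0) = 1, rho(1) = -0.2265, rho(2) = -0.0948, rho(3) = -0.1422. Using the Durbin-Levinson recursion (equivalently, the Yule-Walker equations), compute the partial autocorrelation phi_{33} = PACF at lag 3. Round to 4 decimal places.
\phi_{33} = -0.2179

The PACF at lag k is phi_{kk}, the last component of the solution
to the Yule-Walker system G_k phi = r_k where
  (G_k)_{ij} = rho(|i - j|), (r_k)_i = rho(i), i,j = 1..k.
Equivalently, Durbin-Levinson gives phi_{kk} iteratively:
  phi_{11} = rho(1)
  phi_{kk} = [rho(k) - sum_{j=1..k-1} phi_{k-1,j} rho(k-j)]
            / [1 - sum_{j=1..k-1} phi_{k-1,j} rho(j)],
  phi_{k,j} = phi_{k-1,j} - phi_{kk} phi_{k-1,k-j},  j = 1..k-1.
Step k = 1:
  phi_11 = rho(1) = -0.2265.
Step k = 2:
  phi_22 = [rho(2) - phi_11 rho(1)] / [1 - phi_11 rho(1)] = [-0.0948 - (-0.2265)(-0.2265)] / [1 - (-0.2265)(-0.2265)]
         = -0.14610225 / 0.94869775 = -0.154003.
  Update: phi_21 = phi_11 - phi_22 phi_11 = -0.2265 - (-0.154003)(-0.2265) = -0.261382.
Step k = 3:
  phi_33 = [rho(3) - phi_21 rho(2) - phi_22 rho(1)] / [1 - phi_21 rho(1) - phi_22 rho(2)]
    numerator   = -0.1422 - (-0.261382)(-0.0948) - (-0.154003)(-0.2265) = -0.20186065
    denominator = 1 - (-0.261382)(-0.2265) - (-0.154003)(-0.0948) = 0.92619757
  phi_33 = -0.20186065 / 0.92619757 = -0.2179.
Therefore phi_{33} = -0.2179.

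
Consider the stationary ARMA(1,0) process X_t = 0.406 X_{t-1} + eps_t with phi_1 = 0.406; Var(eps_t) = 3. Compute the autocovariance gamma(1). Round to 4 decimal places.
\gamma(1) = 1.4584

Multiply the model equation by X_{t-k} and take expectations. With theta_0 = psi_0 = 1 and psi_j the MA(infinity) weights, this gives
  gamma(k) - sum_i phi_i gamma(k-i) = c_k,
  c_k = sigma^2 * sum_{j=k..q} theta_j psi_{j-k}   (c_k = 0 for k > q),
using gamma(-m) = gamma(m).
Pure AR (q = 0): c_0 = sigma^2 = 3, c_k = 0 for k >= 1.
Equations for k = 0 and k = 1 (AR order 1):
  gamma(0) = phi_1 gamma(1) + c_0
  gamma(1) = phi_1 gamma(0) + c_1
Substituting the second into the first: gamma(0) (1 - phi_1^2) = c_0 + phi_1 c_1, so
  gamma(0) = c_0 / (1 - phi_1^2) = 3 / (1 - (0.406)^2) = 3 / 0.835164 = 3.592109.
  gamma(1) = phi_1 gamma(0) = (0.406)(3.592109) = 1.458396.
Therefore gamma(1) = 1.4584 (to 4 decimal places).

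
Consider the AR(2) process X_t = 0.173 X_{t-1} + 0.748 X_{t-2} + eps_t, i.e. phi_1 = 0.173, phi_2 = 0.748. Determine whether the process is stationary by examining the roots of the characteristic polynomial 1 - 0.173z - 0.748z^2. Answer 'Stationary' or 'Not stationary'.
\text{Stationary}

The AR(p) characteristic polynomial is P(z) = 1 - 0.173z - 0.748z^2.
Stationarity requires all roots to lie outside the unit circle, i.e. |z| > 1 for every root.
Set 1 + (-0.173) z + (-0.748) z^2 = 0, i.e. a z^2 + b z + c = 0 with a = -0.748, b = -0.173, c = 1.
Discriminant D = b^2 - 4ac = (-0.173)^2 - 4*(-0.748)*1 = 0.029929 - (-2.992) = 3.021929.
D >= 0, so the roots are real: z = (-b +/- sqrt(D)) / (2a) = (0.173 +/- 1.73837) / (-1.496).
  z_1 = (0.173 + 1.73837) / (-1.496) = -1.2777,   |z_1| = 1.2777.
  z_2 = (0.173 - 1.73837) / (-1.496) = 1.0464,   |z_2| = 1.0464.
Moduli of all roots: 1.2777, 1.0464.
All moduli strictly greater than 1? Yes.
Verdict: Stationary.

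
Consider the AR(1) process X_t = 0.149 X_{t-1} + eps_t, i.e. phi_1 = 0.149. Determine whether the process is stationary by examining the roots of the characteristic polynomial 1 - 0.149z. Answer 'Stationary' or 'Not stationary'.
\text{Stationary}

The AR(p) characteristic polynomial is P(z) = 1 - 0.149z.
Stationarity requires all roots to lie outside the unit circle, i.e. |z| > 1 for every root.
This is linear in z: 1 + (-0.149) z = 0  =>  z = -1/(-0.149) = 6.711409,  |z| = 6.711409.
Moduli of all roots: 6.7114.
All moduli strictly greater than 1? Yes.
Verdict: Stationary.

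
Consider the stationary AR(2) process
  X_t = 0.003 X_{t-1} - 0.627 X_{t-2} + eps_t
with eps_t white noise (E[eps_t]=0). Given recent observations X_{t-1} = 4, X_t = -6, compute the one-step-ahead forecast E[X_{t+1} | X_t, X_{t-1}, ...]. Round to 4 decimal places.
E[X_{t+1} \mid \mathcal F_t] = -2.5260

For an AR(p) model X_t = c + sum_i phi_i X_{t-i} + eps_t, the
one-step-ahead conditional mean is
  E[X_{t+1} | X_t, ...] = c + sum_i phi_i X_{t+1-i}.
Substitute known values:
  E[X_{t+1} | ...] = (0.003) * (-6) + (-0.627) * (4)
                   = -2.5260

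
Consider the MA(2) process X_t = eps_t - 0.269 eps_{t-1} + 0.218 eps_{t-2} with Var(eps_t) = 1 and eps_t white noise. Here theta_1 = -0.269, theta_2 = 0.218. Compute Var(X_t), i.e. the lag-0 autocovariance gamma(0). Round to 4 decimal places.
\gamma(0) = 1.1199

For an MA(q) process X_t = eps_t + sum_i theta_i eps_{t-i} with
Var(eps_t) = sigma^2, the variance is
  gamma(0) = sigma^2 * (1 + sum_i theta_i^2).
  sum_i theta_i^2 = (-0.269)^2 + (0.218)^2 = 0.072361 + 0.047524 = 0.119885.
  gamma(0) = 1 * (1 + 0.119885) = 1 * 1.119885 = 1.119885, which rounds to 1.1199.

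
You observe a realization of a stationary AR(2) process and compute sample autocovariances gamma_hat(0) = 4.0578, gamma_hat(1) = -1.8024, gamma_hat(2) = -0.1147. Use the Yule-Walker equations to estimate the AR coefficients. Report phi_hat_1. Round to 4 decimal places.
\hat\phi_{1} = -0.5690

The Yule-Walker equations for an AR(p) process read, in matrix form,
  Gamma_p phi = r_p,   with   (Gamma_p)_{ij} = gamma(|i - j|),
                       (r_p)_i = gamma(i),   i,j = 1..p.
Substitute the sample gammas (Toeplitz matrix and right-hand side of size 2):
  Gamma_p = [[4.0578, -1.8024], [-1.8024, 4.0578]]
  r_p     = [-1.8024, -0.1147]
Written out:
  4.0578 phi_1 - 1.8024 phi_2 = -1.8024
  -1.8024 phi_1 + 4.0578 phi_2 = -0.1147
Solve by Cramer's rule:
  det = gamma(0)^2 - gamma(1)^2 = (4.0578)^2 - (-1.8024)^2 = 16.46574084 - 3.24864576 = 13.21709508
  phi_hat_1 = [gamma(1) gamma(0) - gamma(1) gamma(2)] / det = [(-1.8024)(4.0578) - (-1.8024)(-0.1147)] / 13.21709508 = -7.520514 / 13.21709508 = -0.569
  phi_hat_2 = [gamma(0) gamma(2) - gamma(1)^2] / det = [(4.0578)(-0.1147) - (-1.8024)^2] / 13.21709508 = -3.71407542 / 13.21709508 = -0.281
So phi_hat = [-0.5690, -0.2810].
Therefore phi_hat_1 = -0.5690.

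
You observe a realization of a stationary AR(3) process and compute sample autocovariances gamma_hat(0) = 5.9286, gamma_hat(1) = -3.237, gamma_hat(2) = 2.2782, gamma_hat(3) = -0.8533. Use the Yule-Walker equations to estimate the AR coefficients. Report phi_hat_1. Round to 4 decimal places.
\hat\phi_{1} = -0.4980

The Yule-Walker equations for an AR(p) process read, in matrix form,
  Gamma_p phi = r_p,   with   (Gamma_p)_{ij} = gamma(|i - j|),
                       (r_p)_i = gamma(i),   i,j = 1..p.
Substitute the sample gammas (Toeplitz matrix and right-hand side of size 3):
  Gamma_p = [[5.9286, -3.237, 2.2782], [-3.237, 5.9286, -3.237], [2.2782, -3.237, 5.9286]]
  r_p     = [-3.237, 2.2782, -0.8533]
Written out (R1..R3):
  (R1) 5.9286 phi_1 - 3.237 phi_2 + 2.2782 phi_3 = -3.237
  (R2) -3.237 phi_1 + 5.9286 phi_2 - 3.237 phi_3 = 2.2782
  (R3) 2.2782 phi_1 - 3.237 phi_2 + 5.9286 phi_3 = -0.8533
Gaussian elimination:
  R2 <- R2 - (-3.237/5.9286) R1 = R2 - (-0.545997) R1:  4.161207 phi_2 - 1.993109 phi_3 = 0.510807
  R3 <- R3 - (2.2782/5.9286) R1 = R3 - (0.384273) R1:  -1.993109 phi_2 + 5.05315 phi_3 = 0.390591
  R3 <- R3 - (-1.993109/4.161207) R2 = R3 - (-0.478974) R2:  4.098503 phi_3 = 0.635254
Back-substitution:
  phi_hat_3 = 0.635254 / 4.098503 = 0.154997
  phi_hat_2 = (0.510807 - (-1.993109)(0.154997)) / 4.161207 = 0.196994
  phi_hat_1 = (-3.237 - (-3.237)(0.196994) - (2.2782)(0.154997)) / 5.9286 = -0.498
So phi_hat = [-0.4980, 0.1970, 0.1550].
Therefore phi_hat_1 = -0.4980.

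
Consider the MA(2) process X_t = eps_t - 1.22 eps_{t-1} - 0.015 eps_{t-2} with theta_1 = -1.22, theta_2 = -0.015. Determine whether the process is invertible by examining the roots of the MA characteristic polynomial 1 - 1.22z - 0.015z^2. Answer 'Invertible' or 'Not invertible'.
\text{Not invertible}

The MA(q) characteristic polynomial is P(z) = 1 - 1.22z - 0.015z^2.
Invertibility requires all roots to lie outside the unit circle, i.e. |z| > 1 for every root.
Set 1 + (-1.22) z + (-0.015) z^2 = 0, i.e. a z^2 + b z + c = 0 with a = -0.015, b = -1.22, c = 1.
Discriminant D = b^2 - 4ac = (-1.22)^2 - 4*(-0.015)*1 = 1.4884 - (-0.06) = 1.5484.
D >= 0, so the roots are real: z = (-b +/- sqrt(D)) / (2a) = (1.22 +/- 1.244347) / (-0.03).
  z_1 = (1.22 + 1.244347) / (-0.03) = -82.1449,   |z_1| = 82.1449.
  z_2 = (1.22 - 1.244347) / (-0.03) = 0.8116,   |z_2| = 0.8116.
Moduli of all roots: 82.1449, 0.8116.
All moduli strictly greater than 1? No.
Verdict: Not invertible.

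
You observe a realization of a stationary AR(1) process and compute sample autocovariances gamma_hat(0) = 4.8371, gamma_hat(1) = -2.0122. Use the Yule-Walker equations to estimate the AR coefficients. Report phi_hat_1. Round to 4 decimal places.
\hat\phi_{1} = -0.4160

The Yule-Walker equations for an AR(p) process read, in matrix form,
  Gamma_p phi = r_p,   with   (Gamma_p)_{ij} = gamma(|i - j|),
                       (r_p)_i = gamma(i),   i,j = 1..p.
Substitute the sample gammas (Toeplitz matrix and right-hand side of size 1):
  Gamma_p = [[4.8371]]
  r_p     = [-2.0122]
With p = 1 this is the single equation gamma(0) phi_1 = gamma(1):
  phi_hat_1 = gamma(1) / gamma(0) = -2.0122 / 4.8371 = -0.4160.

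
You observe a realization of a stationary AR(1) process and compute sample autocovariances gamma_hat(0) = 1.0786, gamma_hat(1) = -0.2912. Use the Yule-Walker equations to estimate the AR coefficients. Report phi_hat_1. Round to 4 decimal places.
\hat\phi_{1} = -0.2700

The Yule-Walker equations for an AR(p) process read, in matrix form,
  Gamma_p phi = r_p,   with   (Gamma_p)_{ij} = gamma(|i - j|),
                       (r_p)_i = gamma(i),   i,j = 1..p.
Substitute the sample gammas (Toeplitz matrix and right-hand side of size 1):
  Gamma_p = [[1.0786]]
  r_p     = [-0.2912]
With p = 1 this is the single equation gamma(0) phi_1 = gamma(1):
  phi_hat_1 = gamma(1) / gamma(0) = -0.2912 / 1.0786 = -0.2700.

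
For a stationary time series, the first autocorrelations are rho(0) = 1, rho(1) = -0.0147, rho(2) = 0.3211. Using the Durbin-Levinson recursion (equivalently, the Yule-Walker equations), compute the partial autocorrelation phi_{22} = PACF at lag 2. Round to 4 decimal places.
\phi_{22} = 0.3210

The PACF at lag k is phi_{kk}, the last component of the solution
to the Yule-Walker system G_k phi = r_k where
  (G_k)_{ij} = rho(|i - j|), (r_k)_i = rho(i), i,j = 1..k.
Equivalently, Durbin-Levinson gives phi_{kk} iteratively:
  phi_{11} = rho(1)
  phi_{kk} = [rho(k) - sum_{j=1..k-1} phi_{k-1,j} rho(k-j)]
            / [1 - sum_{j=1..k-1} phi_{k-1,j} rho(j)],
  phi_{k,j} = phi_{k-1,j} - phi_{kk} phi_{k-1,k-j},  j = 1..k-1.
Step k = 1:
  phi_11 = rho(1) = -0.0147.
Step k = 2:
  phi_22 = [rho(2) - phi_11 rho(1)] / [1 - phi_11 rho(1)] = [0.3211 - (-0.0147)(-0.0147)] / [1 - (-0.0147)(-0.0147)]
         = 0.32088391 / 0.99978391 = 0.321.
Therefore phi_{22} = 0.3210.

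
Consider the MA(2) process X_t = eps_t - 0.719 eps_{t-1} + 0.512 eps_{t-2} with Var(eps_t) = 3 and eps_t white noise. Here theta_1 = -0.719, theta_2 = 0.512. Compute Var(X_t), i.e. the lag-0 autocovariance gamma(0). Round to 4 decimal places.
\gamma(0) = 5.3373

For an MA(q) process X_t = eps_t + sum_i theta_i eps_{t-i} with
Var(eps_t) = sigma^2, the variance is
  gamma(0) = sigma^2 * (1 + sum_i theta_i^2).
  sum_i theta_i^2 = (-0.719)^2 + (0.512)^2 = 0.516961 + 0.262144 = 0.779105.
  gamma(0) = 3 * (1 + 0.779105) = 3 * 1.779105 = 5.337315, which rounds to 5.3373.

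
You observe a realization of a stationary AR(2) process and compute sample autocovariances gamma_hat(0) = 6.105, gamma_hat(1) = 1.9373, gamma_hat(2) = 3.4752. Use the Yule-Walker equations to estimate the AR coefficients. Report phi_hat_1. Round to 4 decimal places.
\hat\phi_{1} = 0.1520

The Yule-Walker equations for an AR(p) process read, in matrix form,
  Gamma_p phi = r_p,   with   (Gamma_p)_{ij} = gamma(|i - j|),
                       (r_p)_i = gamma(i),   i,j = 1..p.
Substitute the sample gammas (Toeplitz matrix and right-hand side of size 2):
  Gamma_p = [[6.105, 1.9373], [1.9373, 6.105]]
  r_p     = [1.9373, 3.4752]
Written out:
  6.105 phi_1 + 1.9373 phi_2 = 1.9373
  1.9373 phi_1 + 6.105 phi_2 = 3.4752
Solve by Cramer's rule:
  det = gamma(0)^2 - gamma(1)^2 = (6.105)^2 - (1.9373)^2 = 37.271025 - 3.75313129 = 33.51789371
  phi_hat_1 = [gamma(1) gamma(0) - gamma(1) gamma(2)] / det = [(1.9373)(6.105) - (1.9373)(3.4752)] / 33.51789371 = 5.09471154 / 33.51789371 = 0.152
  phi_hat_2 = [gamma(0) gamma(2) - gamma(1)^2] / det = [(6.105)(3.4752) - (1.9373)^2] / 33.51789371 = 17.46296471 / 33.51789371 = 0.521
So phi_hat = [0.1520, 0.5210].
Therefore phi_hat_1 = 0.1520.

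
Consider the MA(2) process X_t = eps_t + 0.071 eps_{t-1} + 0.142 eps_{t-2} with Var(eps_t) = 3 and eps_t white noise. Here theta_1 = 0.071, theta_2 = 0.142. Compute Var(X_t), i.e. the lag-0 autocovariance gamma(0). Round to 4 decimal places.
\gamma(0) = 3.0756

For an MA(q) process X_t = eps_t + sum_i theta_i eps_{t-i} with
Var(eps_t) = sigma^2, the variance is
  gamma(0) = sigma^2 * (1 + sum_i theta_i^2).
  sum_i theta_i^2 = (0.071)^2 + (0.142)^2 = 0.005041 + 0.020164 = 0.025205.
  gamma(0) = 3 * (1 + 0.025205) = 3 * 1.025205 = 3.075615, which rounds to 3.0756.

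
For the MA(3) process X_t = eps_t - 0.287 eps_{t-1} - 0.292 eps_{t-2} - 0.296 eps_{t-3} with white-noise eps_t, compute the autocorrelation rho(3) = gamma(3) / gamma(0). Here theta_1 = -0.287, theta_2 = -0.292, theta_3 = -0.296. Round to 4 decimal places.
\rho(3) = -0.2358

For an MA(q) process with theta_0 = 1, the autocovariance is
  gamma(k) = sigma^2 * sum_{i=0..q-k} theta_i * theta_{i+k},
and rho(k) = gamma(k) / gamma(0). Sigma^2 cancels.
  numerator   = (1)*(-0.296) = -0.296.
  denominator = (1)^2 + (-0.287)^2 + (-0.292)^2 + (-0.296)^2 = 1.255249.
  rho(3) = -0.296 / 1.255249 = -0.2358.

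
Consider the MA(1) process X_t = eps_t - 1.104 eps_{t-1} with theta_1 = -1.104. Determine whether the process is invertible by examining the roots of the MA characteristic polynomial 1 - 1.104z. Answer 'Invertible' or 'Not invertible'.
\text{Not invertible}

The MA(q) characteristic polynomial is P(z) = 1 - 1.104z.
Invertibility requires all roots to lie outside the unit circle, i.e. |z| > 1 for every root.
This is linear in z: 1 + (-1.104) z = 0  =>  z = -1/(-1.104) = 0.905797,  |z| = 0.905797.
Moduli of all roots: 0.9058.
All moduli strictly greater than 1? No.
Verdict: Not invertible.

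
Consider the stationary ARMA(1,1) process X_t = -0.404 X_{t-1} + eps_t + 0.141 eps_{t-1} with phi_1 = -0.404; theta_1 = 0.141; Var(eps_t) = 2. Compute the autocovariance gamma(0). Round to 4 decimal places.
\gamma(0) = 2.1653

Multiply the model equation by X_{t-k} and take expectations. With theta_0 = psi_0 = 1 and psi_j the MA(infinity) weights, this gives
  gamma(k) - sum_i phi_i gamma(k-i) = c_k,
  c_k = sigma^2 * sum_{j=k..q} theta_j psi_{j-k}   (c_k = 0 for k > q),
using gamma(-m) = gamma(m).
psi-weights needed (psi_j = theta_j + sum_i phi_i psi_{j-i}):
  psi_1 = theta_1 + phi_1 = 0.141 + (-0.404) = -0.263
Right-hand sides:
  c_0 = sigma^2 (1 + theta_1 psi_1) = 2 * (1 + (0.141)(-0.263)) = 2 * 0.962917 = 1.925834
  c_1 = sigma^2 theta_1 = 2 * (0.141) = 0.282
  c_2 = 0
Equations for k = 0 and k = 1 (AR order 1):
  gamma(0) = phi_1 gamma(1) + c_0
  gamma(1) = phi_1 gamma(0) + c_1
Substituting the second into the first: gamma(0) (1 - phi_1^2) = c_0 + phi_1 c_1, so
  gamma(0) = (c_0 + phi_1 c_1) / (1 - phi_1^2) = (1.925834 + (-0.404)(0.282)) / (1 - (-0.404)^2) = 1.811906 / 0.836784 = 2.165321.
Therefore gamma(0) = 2.1653 (to 4 decimal places).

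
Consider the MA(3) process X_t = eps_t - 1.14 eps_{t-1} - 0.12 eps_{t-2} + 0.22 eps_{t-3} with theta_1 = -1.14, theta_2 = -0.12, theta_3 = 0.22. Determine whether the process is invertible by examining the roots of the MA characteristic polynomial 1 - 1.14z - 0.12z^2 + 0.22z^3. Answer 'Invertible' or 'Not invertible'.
\text{Not invertible}

The MA(q) characteristic polynomial is P(z) = 1 - 1.14z - 0.12z^2 + 0.22z^3.
Invertibility requires all roots to lie outside the unit circle, i.e. |z| > 1 for every root.
Degree 3: look for a simple real root z0 first, then factor out (1 - z/z0) and solve the remaining quadratic.
Testing z0 = 2: P(2) = 1 + (-1.14)(2) + (-0.12)(2)^2 + (0.22)(2)^3
  = 1 + (-2.28) + (-0.48) + (1.76) = 0.  So z_0 = 2 is a root, |z_0| = 2.
Divide out the factor (1 - 0.5 z) = (1 - z/z0) (since 1/z0 = 0.5):
  P(z) = (1 - 0.5 z)(1 + (-0.64) z + (-0.44) z^2)
  [check: z-coef -0.64 - (0.5) = -1.14; z^2-coef -0.44 - (0.5)(-0.64) = -0.12; z^3-coef -(0.5)(-0.44) = 0.22.]
Remaining roots from the quadratic factor 1 + (-0.64) z + (-0.44) z^2:
  Set 1 + (-0.64) z + (-0.44) z^2 = 0, i.e. a z^2 + b z + c = 0 with a = -0.44, b = -0.64, c = 1.
  Discriminant D = b^2 - 4ac = (-0.64)^2 - 4*(-0.44)*1 = 0.4096 - (-1.76) = 2.1696.
  D >= 0, so the roots are real: z = (-b +/- sqrt(D)) / (2a) = (0.64 +/- 1.472956) / (-0.88).
    z_1 = (0.64 + 1.472956) / (-0.88) = -2.4011,   |z_1| = 2.4011.
    z_2 = (0.64 - 1.472956) / (-0.88) = 0.9465,   |z_2| = 0.9465.
Moduli of all roots: 2.0000, 2.4011, 0.9465.
All moduli strictly greater than 1? No.
Verdict: Not invertible.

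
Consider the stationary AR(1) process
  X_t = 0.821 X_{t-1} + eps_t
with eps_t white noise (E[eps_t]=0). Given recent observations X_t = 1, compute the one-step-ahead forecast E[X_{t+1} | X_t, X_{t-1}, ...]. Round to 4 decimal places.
E[X_{t+1} \mid \mathcal F_t] = 0.8210

For an AR(p) model X_t = c + sum_i phi_i X_{t-i} + eps_t, the
one-step-ahead conditional mean is
  E[X_{t+1} | X_t, ...] = c + sum_i phi_i X_{t+1-i}.
Substitute known values:
  E[X_{t+1} | ...] = (0.821) * (1)
                   = 0.8210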